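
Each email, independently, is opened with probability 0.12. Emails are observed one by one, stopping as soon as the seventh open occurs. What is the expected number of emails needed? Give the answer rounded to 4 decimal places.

Y = total emails until the seventh success; negative binomial with r=7, p=0.12.
E[Y] = r / p = 7 / 0.12 = 58.333333

58.3333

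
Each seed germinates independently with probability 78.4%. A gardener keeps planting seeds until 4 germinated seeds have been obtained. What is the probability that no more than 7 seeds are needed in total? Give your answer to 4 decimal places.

0.9566

Finishing within 7 seeds ⇔ at least 4 successes in the first 7. With X ~ Binomial(7, 0.784), P(Y ≤ 7) = 1 − P(X ≤ 3).
  k=0: C(7,0)·0.784^0·0.216^7 = 0.000022
  k=1: C(7,1)·0.784^1·0.216^6 = 0.000557
  k=2: C(7,2)·0.784^2·0.216^5 = 0.006069
  k=3: C(7,3)·0.784^3·0.216^4 = 0.036714
1 − 0.043362 = 0.956638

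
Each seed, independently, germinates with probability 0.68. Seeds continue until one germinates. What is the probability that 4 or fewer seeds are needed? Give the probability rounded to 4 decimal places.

0.9895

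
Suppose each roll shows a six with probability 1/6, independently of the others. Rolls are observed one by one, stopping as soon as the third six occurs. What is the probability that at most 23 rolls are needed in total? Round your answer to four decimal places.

Finishing within 23 rolls ⇔ at least 3 successes in the first 23. With X ~ Binomial(23, 0.166667), P(Y ≤ 23) = 1 − P(X ≤ 2).
  k=0: C(23,0)·0.166667^0·0.833333^23 = 0.015095
  k=1: C(23,1)·0.166667^1·0.833333^22 = 0.069437
  k=2: C(23,2)·0.166667^2·0.833333^21 = 0.152761
1 − 0.237292 = 0.762708

0.7627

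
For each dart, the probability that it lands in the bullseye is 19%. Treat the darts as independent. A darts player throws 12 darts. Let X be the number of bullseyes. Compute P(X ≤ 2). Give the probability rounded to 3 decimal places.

0.594

X ~ Binomial(12, 0.19); P(X ≤ 2) = Σ C(12,k) p^k (1−p)^(12−k) over k:
  k=0: C(12,0)·0.19^0·0.81^12 = 0.07977
  k=1: C(12,1)·0.19^1·0.81^11 = 0.22453
  k=2: C(12,2)·0.19^2·0.81^10 = 0.28967
Total = 0.59396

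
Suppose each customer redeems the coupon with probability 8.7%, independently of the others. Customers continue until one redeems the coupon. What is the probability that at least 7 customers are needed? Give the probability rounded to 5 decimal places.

0.57919

Y = number of customers to the first success; geometric, p = 0.087.
P(Y > 6) = P(first 6 all fail) = (1−p)^6 = 0.5791948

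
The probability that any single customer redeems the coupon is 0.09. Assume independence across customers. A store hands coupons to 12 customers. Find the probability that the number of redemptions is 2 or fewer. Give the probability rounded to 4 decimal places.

0.9134

X ~ Binomial(12, 0.09); P(X ≤ 2) = Σ C(12,k) p^k (1−p)^(12−k) over k:
  k=0: C(12,0)·0.09^0·0.91^12 = 0.322475
  k=1: C(12,1)·0.09^1·0.91^11 = 0.382718
  k=2: C(12,2)·0.09^2·0.91^10 = 0.208182
Total = 0.913376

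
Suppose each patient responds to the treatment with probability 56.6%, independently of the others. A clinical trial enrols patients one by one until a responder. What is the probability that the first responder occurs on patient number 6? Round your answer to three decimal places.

0.009

Geometric (trials to first success), p = 0.566.
P(Y = 6) = (1−p)^5 · p = 0.015397 · 0.566 = 0.00871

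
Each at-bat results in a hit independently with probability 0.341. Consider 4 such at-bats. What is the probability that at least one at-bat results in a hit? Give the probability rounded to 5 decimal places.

0.81140

P(at least one) = 1 − P(none) = 1 − (1 − 0.341)^4
= 1 − 0.1886000 = 0.8114000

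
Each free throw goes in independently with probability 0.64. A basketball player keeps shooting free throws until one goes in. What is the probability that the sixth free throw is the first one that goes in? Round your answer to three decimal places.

Geometric (trials to first success), p = 0.64.
P(Y = 6) = (1−p)^5 · p = 0.0060466 · 0.64 = 0.00387

0.004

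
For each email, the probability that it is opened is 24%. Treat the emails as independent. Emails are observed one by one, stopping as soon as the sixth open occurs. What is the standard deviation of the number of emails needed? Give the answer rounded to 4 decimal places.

8.8976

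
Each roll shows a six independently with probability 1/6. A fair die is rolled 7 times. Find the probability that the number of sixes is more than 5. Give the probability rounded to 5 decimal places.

0.00013

X ~ Binomial(7, 0.166667); P(X ≥ 6) = Σ C(7,k) p^k (1−p)^(7−k) over k:
  k=6: C(7,6)·0.166667^6·0.833333^1 = 0.0001250
  k=7: C(7,7)·0.166667^7·0.833333^0 = 0.0000036
Total = 0.0001286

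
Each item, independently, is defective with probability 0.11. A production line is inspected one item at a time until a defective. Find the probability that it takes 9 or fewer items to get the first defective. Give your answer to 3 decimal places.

Y = number of items to the first success; geometric, p = 0.11.
P(Y ≤ 9) = 1 − (1−p)^9 = 1 − 0.35036 = 0.64964

0.650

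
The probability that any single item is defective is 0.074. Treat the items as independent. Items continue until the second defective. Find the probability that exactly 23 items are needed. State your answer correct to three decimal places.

0.024

Y = trial on which the second success occurs; negative binomial, r=2, p=0.074.
P(Y=23) = C(22,1) · p^2 · (1−p)^21
= 22 · 0.005476 · 0.19899 = 0.02397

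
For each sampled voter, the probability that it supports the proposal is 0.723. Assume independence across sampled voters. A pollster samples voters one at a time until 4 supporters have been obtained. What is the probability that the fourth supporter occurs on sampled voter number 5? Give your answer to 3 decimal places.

0.303

Y = trial on which the fourth success occurs; negative binomial, r=4, p=0.723.
P(Y=5) = C(4,3) · p^4 · (1−p)^1
= 4 · 0.27325 · 0.277 = 0.30276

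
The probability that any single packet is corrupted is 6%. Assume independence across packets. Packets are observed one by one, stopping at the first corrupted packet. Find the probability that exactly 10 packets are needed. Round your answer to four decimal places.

Geometric (trials to first success), p = 0.06.
P(Y = 10) = (1−p)^9 · p = 0.57299 · 0.06 = 0.034380

0.0344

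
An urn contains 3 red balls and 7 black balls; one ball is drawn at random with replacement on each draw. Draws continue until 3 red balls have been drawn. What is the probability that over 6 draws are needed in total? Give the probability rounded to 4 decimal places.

0.7443

Needing more than 6 draws ⇔ fewer than 3 successes in the first 6. With X ~ Binomial(6, 0.30), P(Y > 6) = P(X ≤ 2).
  k=0: C(6,0)·0.30^0·0.70^6 = 0.117649
  k=1: C(6,1)·0.30^1·0.70^5 = 0.302526
  k=2: C(6,2)·0.30^2·0.70^4 = 0.324135
P(X ≤ 2) = 0.744310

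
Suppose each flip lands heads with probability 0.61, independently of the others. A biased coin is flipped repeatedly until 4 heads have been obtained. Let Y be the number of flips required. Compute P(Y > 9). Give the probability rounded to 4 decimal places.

0.0886

Needing more than 9 flips ⇔ fewer than 4 successes in the first 9. With X ~ Binomial(9, 0.61), P(Y > 9) = P(X ≤ 3).
  k=0: C(9,0)·0.61^0·0.39^9 = 0.000209
  k=1: C(9,1)·0.61^1·0.39^8 = 0.002938
  k=2: C(9,2)·0.61^2·0.39^7 = 0.018383
  k=3: C(9,3)·0.61^3·0.39^6 = 0.067090
P(X ≤ 3) = 0.088620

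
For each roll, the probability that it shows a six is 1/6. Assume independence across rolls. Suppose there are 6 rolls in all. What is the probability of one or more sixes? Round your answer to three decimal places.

P(at least one) = 1 − P(none) = 1 − (1 − 0.166667)^6
= 1 − 0.33490 = 0.66510

0.665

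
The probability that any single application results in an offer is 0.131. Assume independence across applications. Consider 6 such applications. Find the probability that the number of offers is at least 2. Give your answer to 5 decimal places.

0.17984

X ~ Binomial(6, 0.131); P(X ≥ 2) = Σ C(6,k) p^k (1−p)^(6−k) over k:
  k=2: C(6,2)·0.131^2·0.869^4 = 0.1467956
  k=3: C(6,3)·0.131^3·0.869^3 = 0.0295055
  k=4: C(6,4)·0.131^4·0.869^2 = 0.0033359
  k=5: C(6,5)·0.131^5·0.869^1 = 0.0002012
  k=6: C(6,6)·0.131^6·0.869^0 = 0.0000051
Total = 0.1798432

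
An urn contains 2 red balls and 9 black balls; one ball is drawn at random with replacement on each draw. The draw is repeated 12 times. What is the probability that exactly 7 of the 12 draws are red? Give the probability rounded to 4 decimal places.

0.0019

X ~ Binomial(n=12, p=0.181818).
P(X=7) = C(12,7) · p^7 · (1−p)^5
= 792 · 6.5684e-06 · 0.36665 = 0.001907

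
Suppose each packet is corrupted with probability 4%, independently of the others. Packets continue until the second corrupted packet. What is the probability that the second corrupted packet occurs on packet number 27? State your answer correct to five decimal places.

Y = trial on which the second success occurs; negative binomial, r=2, p=0.04.
P(Y=27) = C(26,1) · p^2 · (1−p)^25
= 26 · 0.0016 · 0.3604 = 0.0149925

0.01499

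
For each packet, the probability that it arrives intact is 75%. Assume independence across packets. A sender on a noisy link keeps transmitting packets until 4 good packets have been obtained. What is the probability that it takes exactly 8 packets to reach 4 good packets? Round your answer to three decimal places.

0.043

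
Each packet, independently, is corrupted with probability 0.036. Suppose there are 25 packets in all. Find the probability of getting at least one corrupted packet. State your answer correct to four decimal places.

P(at least one) = 1 − P(none) = 1 − (1 − 0.036)^25
= 1 − 0.399876 = 0.600124

0.6001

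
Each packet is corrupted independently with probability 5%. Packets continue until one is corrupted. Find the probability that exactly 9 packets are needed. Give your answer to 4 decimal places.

0.0332

Geometric (trials to first success), p = 0.05.
P(Y = 9) = (1−p)^8 · p = 0.66342 · 0.05 = 0.033171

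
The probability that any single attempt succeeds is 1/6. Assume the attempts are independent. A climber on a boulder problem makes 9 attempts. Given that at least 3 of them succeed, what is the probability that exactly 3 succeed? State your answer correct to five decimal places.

0.73061

X ~ Binomial(9, 0.166667). Want P(X=3 | X≥3) = P(X=3) / P(X≥3).
P(X=3) = C(9,3)·0.166667^3·0.833333^6 = 0.1302381
P(X≥3) = 1 − 0.1938067 − 0.3488521 − 0.2790816 = 0.1782596
Ratio = 0.1302381 / 0.1782596 = 0.7306092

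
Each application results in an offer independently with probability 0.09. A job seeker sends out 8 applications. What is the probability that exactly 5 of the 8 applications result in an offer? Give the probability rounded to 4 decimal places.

0.0002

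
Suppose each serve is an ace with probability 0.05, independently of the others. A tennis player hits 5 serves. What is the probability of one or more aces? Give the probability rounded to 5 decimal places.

0.22622

P(at least one) = 1 − P(none) = 1 − (1 − 0.05)^5
= 1 − 0.7737809 = 0.2262191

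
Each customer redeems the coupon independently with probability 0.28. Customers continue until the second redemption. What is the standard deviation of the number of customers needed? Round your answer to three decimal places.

4.286

Y = total customers until the second success; negative binomial with r=2, p=0.28.
SD(Y) = √[r(1−p)/p²] = √(18.36735) = 4.28571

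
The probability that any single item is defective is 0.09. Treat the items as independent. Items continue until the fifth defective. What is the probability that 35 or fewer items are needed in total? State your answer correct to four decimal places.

Finishing within 35 items ⇔ at least 5 successes in the first 35. With X ~ Binomial(35, 0.09), P(Y ≤ 35) = 1 − P(X ≤ 4).
  k=0: C(35,0)·0.09^0·0.91^35 = 0.036851
  k=1: C(35,1)·0.09^1·0.91^34 = 0.127561
  k=2: C(35,2)·0.09^2·0.91^33 = 0.214471
  k=3: C(35,3)·0.09^3·0.91^32 = 0.233325
  k=4: C(35,4)·0.09^4·0.91^31 = 0.184609
1 − 0.796817 = 0.203183

0.2032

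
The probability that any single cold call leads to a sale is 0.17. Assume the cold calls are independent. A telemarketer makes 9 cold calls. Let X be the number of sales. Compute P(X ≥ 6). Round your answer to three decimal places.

0.001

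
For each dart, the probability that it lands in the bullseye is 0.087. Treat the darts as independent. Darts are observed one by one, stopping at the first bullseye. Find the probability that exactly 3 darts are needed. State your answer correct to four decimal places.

0.0725

Geometric (trials to first success), p = 0.087.
P(Y = 3) = (1−p)^2 · p = 0.83357 · 0.087 = 0.072521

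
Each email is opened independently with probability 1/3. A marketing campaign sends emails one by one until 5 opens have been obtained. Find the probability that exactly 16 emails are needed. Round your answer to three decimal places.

0.065

Y = trial on which the fifth success occurs; negative binomial, r=5, p=0.333333.
P(Y=16) = C(15,4) · p^5 · (1−p)^11
= 1365 · 0.0041152 · 0.011561 = 0.06494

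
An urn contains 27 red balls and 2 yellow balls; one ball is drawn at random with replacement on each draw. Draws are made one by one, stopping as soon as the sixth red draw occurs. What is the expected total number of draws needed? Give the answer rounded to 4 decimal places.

Y = total draws until the sixth success; negative binomial with r=6, p=0.931034.
E[Y] = r / p = 6 / 0.931034 = 6.444444

6.4444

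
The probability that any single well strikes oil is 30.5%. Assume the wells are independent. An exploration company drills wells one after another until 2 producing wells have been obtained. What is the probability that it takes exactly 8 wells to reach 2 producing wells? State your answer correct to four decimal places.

Y = trial on which the second success occurs; negative binomial, r=2, p=0.305.
P(Y=8) = C(7,1) · p^2 · (1−p)^6
= 7 · 0.093025 · 0.1127 = 0.073385

0.0734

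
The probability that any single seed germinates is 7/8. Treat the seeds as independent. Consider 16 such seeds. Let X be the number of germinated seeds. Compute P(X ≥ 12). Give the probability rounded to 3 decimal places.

0.959

X ~ Binomial(16, 0.875); P(X ≥ 12) = Σ C(16,k) p^k (1−p)^(16−k) over k:
  k=12: C(16,12)·0.875^12·0.125^4 = 0.08950
  k=13: C(16,13)·0.875^13·0.125^3 = 0.19276
  k=14: C(16,14)·0.875^14·0.125^2 = 0.28914
  k=15: C(16,15)·0.875^15·0.125^1 = 0.26987
  k=16: C(16,16)·0.875^16·0.125^0 = 0.11807
Total = 0.95934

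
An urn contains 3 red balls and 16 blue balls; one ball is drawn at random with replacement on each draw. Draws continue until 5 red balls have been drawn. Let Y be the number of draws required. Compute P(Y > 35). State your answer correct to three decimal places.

Needing more than 35 draws ⇔ fewer than 5 successes in the first 35. With X ~ Binomial(35, 0.157895), P(Y > 35) = P(X ≤ 4).
  k=0: C(35,0)·0.157895^0·0.842105^35 = 0.00244
  k=1: C(35,1)·0.157895^1·0.842105^34 = 0.01603
  k=2: C(35,2)·0.157895^2·0.842105^33 = 0.05109
  k=3: C(35,3)·0.157895^3·0.842105^32 = 0.10537
  k=4: C(35,4)·0.157895^4·0.842105^31 = 0.15806
P(X ≤ 4) = 0.33300

0.333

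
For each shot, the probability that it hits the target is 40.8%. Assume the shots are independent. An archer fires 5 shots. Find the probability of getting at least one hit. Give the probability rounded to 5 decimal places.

0.92729

P(at least one) = 1 − P(none) = 1 − (1 − 0.408)^5
= 1 − 0.0727124 = 0.9272876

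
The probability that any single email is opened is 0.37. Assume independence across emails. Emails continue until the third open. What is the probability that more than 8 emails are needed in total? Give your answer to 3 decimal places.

Needing more than 8 emails ⇔ fewer than 3 successes in the first 8. With X ~ Binomial(8, 0.37), P(Y > 8) = P(X ≤ 2).
  k=0: C(8,0)·0.37^0·0.63^8 = 0.02482
  k=1: C(8,1)·0.37^1·0.63^7 = 0.11659
  k=2: C(8,2)·0.37^2·0.63^6 = 0.23967
P(X ≤ 2) = 0.38107

0.381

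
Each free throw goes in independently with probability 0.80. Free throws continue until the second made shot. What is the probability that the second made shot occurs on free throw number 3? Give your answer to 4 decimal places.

0.2560

Y = trial on which the second success occurs; negative binomial, r=2, p=0.80.
P(Y=3) = C(2,1) · p^2 · (1−p)^1
= 2 · 0.64 · 0.2 = 0.256000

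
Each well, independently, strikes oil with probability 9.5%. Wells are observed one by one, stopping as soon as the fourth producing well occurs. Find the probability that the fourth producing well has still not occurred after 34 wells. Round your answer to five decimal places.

0.59341

Needing more than 34 wells ⇔ fewer than 4 successes in the first 34. With X ~ Binomial(34, 0.095), P(Y > 34) = P(X ≤ 3).
  k=0: C(34,0)·0.095^0·0.905^34 = 0.0335778
  k=1: C(34,1)·0.095^1·0.905^33 = 0.1198411
  k=2: C(34,2)·0.095^2·0.905^32 = 0.2075700
  k=3: C(34,3)·0.095^3·0.905^31 = 0.2324172
P(X ≤ 3) = 0.5934061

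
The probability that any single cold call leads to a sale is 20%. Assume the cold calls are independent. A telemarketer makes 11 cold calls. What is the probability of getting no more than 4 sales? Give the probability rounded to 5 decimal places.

0.94959

X ~ Binomial(11, 0.20); P(X ≤ 4) = Σ C(11,k) p^k (1−p)^(11−k) over k:
  k=0: C(11,0)·0.20^0·0.80^11 = 0.0858993
  k=1: C(11,1)·0.20^1·0.80^10 = 0.2362232
  k=2: C(11,2)·0.20^2·0.80^9 = 0.2952790
  k=3: C(11,3)·0.20^3·0.80^8 = 0.2214593
  k=4: C(11,4)·0.20^4·0.80^7 = 0.1107296
Total = 0.9495904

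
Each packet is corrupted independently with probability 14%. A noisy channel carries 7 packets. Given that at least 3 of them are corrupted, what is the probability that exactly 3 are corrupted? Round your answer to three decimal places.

X ~ Binomial(7, 0.14). Want P(X=3 | X≥3) = P(X=3) / P(X≥3).
P(X=3) = C(7,3)·0.14^3·0.86^4 = 0.05253
P(X≥3) = 1 − 0.34793 − 0.39648 − 0.19363 = 0.06197
Ratio = 0.05253 / 0.06197 = 0.84776

0.848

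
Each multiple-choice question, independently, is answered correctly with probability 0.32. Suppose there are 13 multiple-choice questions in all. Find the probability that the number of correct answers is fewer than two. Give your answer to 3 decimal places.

X ~ Binomial(13, 0.32); P(X ≤ 1) = Σ C(13,k) p^k (1−p)^(13−k) over k:
  k=0: C(13,0)·0.32^0·0.68^13 = 0.00665
  k=1: C(13,1)·0.32^1·0.68^12 = 0.04066
Total = 0.04731

0.047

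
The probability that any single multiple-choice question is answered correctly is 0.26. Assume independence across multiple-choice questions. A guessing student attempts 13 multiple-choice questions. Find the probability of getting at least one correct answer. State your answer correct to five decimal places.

0.98005

P(at least one) = 1 − P(none) = 1 − (1 − 0.26)^13
= 1 − 0.0199532 = 0.9800468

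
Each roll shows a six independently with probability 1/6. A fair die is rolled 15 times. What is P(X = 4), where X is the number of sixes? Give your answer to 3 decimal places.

X ~ Binomial(n=15, p=0.166667).
P(X=4) = C(15,4) · p^4 · (1−p)^11
= 1365 · 0.0007716 · 0.13459 = 0.14175

0.142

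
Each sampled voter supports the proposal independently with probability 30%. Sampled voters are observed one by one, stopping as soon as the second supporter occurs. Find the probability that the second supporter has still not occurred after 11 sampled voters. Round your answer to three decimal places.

Needing more than 11 sampled voters ⇔ fewer than 2 successes in the first 11. With X ~ Binomial(11, 0.30), P(Y > 11) = P(X ≤ 1).
  k=0: C(11,0)·0.30^0·0.70^11 = 0.01977
  k=1: C(11,1)·0.30^1·0.70^10 = 0.09322
P(X ≤ 1) = 0.11299

0.113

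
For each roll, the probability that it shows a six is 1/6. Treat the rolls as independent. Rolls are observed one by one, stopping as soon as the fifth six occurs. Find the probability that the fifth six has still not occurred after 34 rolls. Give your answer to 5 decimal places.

Needing more than 34 rolls ⇔ fewer than 5 successes in the first 34. With X ~ Binomial(34, 0.166667), P(Y > 34) = P(X ≤ 4).
  k=0: C(34,0)·0.166667^0·0.833333^34 = 0.0020316
  k=1: C(34,1)·0.166667^1·0.833333^33 = 0.0138149
  k=2: C(34,2)·0.166667^2·0.833333^32 = 0.0455890
  k=3: C(34,3)·0.166667^3·0.833333^31 = 0.0972566
  k=4: C(34,4)·0.166667^4·0.833333^30 = 0.1507478
P(X ≤ 4) = 0.3094399

0.30944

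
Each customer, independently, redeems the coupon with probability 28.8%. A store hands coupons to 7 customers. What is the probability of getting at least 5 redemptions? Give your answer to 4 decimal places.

X ~ Binomial(7, 0.288); P(X ≥ 5) = Σ C(7,k) p^k (1−p)^(7−k) over k:
  k=5: C(7,5)·0.288^5·0.712^2 = 0.021093
  k=6: C(7,6)·0.288^6·0.712^1 = 0.002844
  k=7: C(7,7)·0.288^7·0.712^0 = 0.000164
Total = 0.024102

0.0241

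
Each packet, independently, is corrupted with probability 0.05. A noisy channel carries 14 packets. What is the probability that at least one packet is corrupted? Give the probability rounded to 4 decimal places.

P(at least one) = 1 − P(none) = 1 − (1 − 0.05)^14
= 1 − 0.487675 = 0.512325

0.5123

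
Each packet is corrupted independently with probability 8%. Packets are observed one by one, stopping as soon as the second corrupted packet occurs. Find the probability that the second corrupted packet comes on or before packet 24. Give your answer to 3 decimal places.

0.583

Finishing within 24 packets ⇔ at least 2 successes in the first 24. With X ~ Binomial(24, 0.08), P(Y ≤ 24) = 1 − P(X ≤ 1).
  k=0: C(24,0)·0.08^0·0.92^24 = 0.13518
  k=1: C(24,1)·0.08^1·0.92^23 = 0.28211
1 − 0.41729 = 0.58271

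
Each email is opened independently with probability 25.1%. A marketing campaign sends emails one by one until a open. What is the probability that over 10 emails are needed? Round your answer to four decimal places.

0.0556

Y = number of emails to the first success; geometric, p = 0.251.
P(Y > 10) = P(first 10 all fail) = (1−p)^10 = 0.055567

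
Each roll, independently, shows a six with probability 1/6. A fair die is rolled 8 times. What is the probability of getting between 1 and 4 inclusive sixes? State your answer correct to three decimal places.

X ~ Binomial(8, 0.166667); P(1 ≤ X ≤ 4) = Σ C(8,k) p^k (1−p)^(8−k) over k:
  k=1: C(8,1)·0.166667^1·0.833333^7 = 0.37211
  k=2: C(8,2)·0.166667^2·0.833333^6 = 0.26048
  k=3: C(8,3)·0.166667^3·0.833333^5 = 0.10419
  k=4: C(8,4)·0.166667^4·0.833333^4 = 0.02605
Total = 0.76282

0.763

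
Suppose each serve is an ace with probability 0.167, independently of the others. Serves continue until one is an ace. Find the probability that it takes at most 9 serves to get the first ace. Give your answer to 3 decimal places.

Y = number of serves to the first success; geometric, p = 0.167.
P(Y ≤ 9) = 1 − (1−p)^9 = 1 − 0.19311 = 0.80689

0.807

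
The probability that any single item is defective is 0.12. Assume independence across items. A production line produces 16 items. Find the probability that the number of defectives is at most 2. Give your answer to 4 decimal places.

0.7001

X ~ Binomial(16, 0.12); P(X ≤ 2) = Σ C(16,k) p^k (1−p)^(16−k) over k:
  k=0: C(16,0)·0.12^0·0.88^16 = 0.129337
  k=1: C(16,1)·0.12^1·0.88^15 = 0.282190
  k=2: C(16,2)·0.12^2·0.88^14 = 0.288603
Total = 0.700130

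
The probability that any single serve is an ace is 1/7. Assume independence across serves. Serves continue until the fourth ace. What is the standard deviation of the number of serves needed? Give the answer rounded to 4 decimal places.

Y = total serves until the fourth success; negative binomial with r=4, p=0.142857.
SD(Y) = √[r(1−p)/p²] = √(168.000000) = 12.961481

12.9615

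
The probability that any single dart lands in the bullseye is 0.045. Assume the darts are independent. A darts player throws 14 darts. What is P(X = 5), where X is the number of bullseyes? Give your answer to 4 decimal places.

0.0002

X ~ Binomial(n=14, p=0.045).
P(X=5) = C(14,5) · p^5 · (1−p)^9
= 2002 · 1.8453e-07 · 0.66074 = 0.000244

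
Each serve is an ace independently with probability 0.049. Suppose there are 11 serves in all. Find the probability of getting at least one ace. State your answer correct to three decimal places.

0.425

P(at least one) = 1 − P(none) = 1 − (1 − 0.049)^11
= 1 − 0.57542 = 0.42458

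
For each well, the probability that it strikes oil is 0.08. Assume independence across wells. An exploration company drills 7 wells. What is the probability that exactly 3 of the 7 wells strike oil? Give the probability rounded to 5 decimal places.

0.01284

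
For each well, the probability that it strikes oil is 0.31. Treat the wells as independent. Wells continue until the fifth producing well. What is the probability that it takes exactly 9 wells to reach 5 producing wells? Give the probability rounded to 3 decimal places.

0.045

Y = trial on which the fifth success occurs; negative binomial, r=5, p=0.31.
P(Y=9) = C(8,4) · p^5 · (1−p)^4
= 70 · 0.0028629 · 0.22667 = 0.04543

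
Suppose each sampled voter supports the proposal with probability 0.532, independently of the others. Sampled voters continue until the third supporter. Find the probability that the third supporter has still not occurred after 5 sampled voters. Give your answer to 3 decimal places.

Needing more than 5 sampled voters ⇔ fewer than 3 successes in the first 5. With X ~ Binomial(5, 0.532), P(Y > 5) = P(X ≤ 2).
  k=0: C(5,0)·0.532^0·0.468^5 = 0.02245
  k=1: C(5,1)·0.532^1·0.468^4 = 0.12760
  k=2: C(5,2)·0.532^2·0.468^3 = 0.29011
P(X ≤ 2) = 0.44016

0.440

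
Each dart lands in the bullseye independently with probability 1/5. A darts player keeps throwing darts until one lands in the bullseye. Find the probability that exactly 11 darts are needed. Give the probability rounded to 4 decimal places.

Geometric (trials to first success), p = 0.20.
P(Y = 11) = (1−p)^10 · p = 0.10737 · 0.20 = 0.021475

0.0215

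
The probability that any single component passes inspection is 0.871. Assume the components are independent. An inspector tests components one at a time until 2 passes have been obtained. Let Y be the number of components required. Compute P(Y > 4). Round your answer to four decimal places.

0.0078

Needing more than 4 components ⇔ fewer than 2 successes in the first 4. With X ~ Binomial(4, 0.871), P(Y > 4) = P(X ≤ 1).
  k=0: C(4,0)·0.871^0·0.129^4 = 0.000277
  k=1: C(4,1)·0.871^1·0.129^3 = 0.007479
P(X ≤ 1) = 0.007756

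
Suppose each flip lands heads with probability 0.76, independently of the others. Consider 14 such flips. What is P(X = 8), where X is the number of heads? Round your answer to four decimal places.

X ~ Binomial(n=14, p=0.76).
P(X=8) = C(14,8) · p^8 · (1−p)^6
= 3003 · 0.1113 · 0.0001911 = 0.063875

0.0639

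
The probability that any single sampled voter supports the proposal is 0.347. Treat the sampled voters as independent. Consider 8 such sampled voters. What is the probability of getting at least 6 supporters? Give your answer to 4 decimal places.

X ~ Binomial(8, 0.347); P(X ≥ 6) = Σ C(8,k) p^k (1−p)^(8−k) over k:
  k=6: C(8,6)·0.347^6·0.653^2 = 0.020843
  k=7: C(8,7)·0.347^7·0.653^1 = 0.003165
  k=8: C(8,8)·0.347^8·0.653^0 = 0.000210
Total = 0.024218

0.0242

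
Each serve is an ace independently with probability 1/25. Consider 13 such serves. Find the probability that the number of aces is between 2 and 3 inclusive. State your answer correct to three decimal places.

X ~ Binomial(13, 0.04); P(2 ≤ X ≤ 3) = Σ C(13,k) p^k (1−p)^(13−k) over k:
  k=2: C(13,2)·0.04^2·0.96^11 = 0.07965
  k=3: C(13,3)·0.04^3·0.96^10 = 0.01217
Total = 0.09182

0.092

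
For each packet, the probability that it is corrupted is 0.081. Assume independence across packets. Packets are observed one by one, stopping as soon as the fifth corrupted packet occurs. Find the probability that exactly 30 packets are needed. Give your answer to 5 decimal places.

Y = trial on which the fifth success occurs; negative binomial, r=5, p=0.081.
P(Y=30) = C(29,4) · p^5 · (1−p)^25
= 23751 · 3.4868e-06 · 0.12103 = 0.0100229

0.01002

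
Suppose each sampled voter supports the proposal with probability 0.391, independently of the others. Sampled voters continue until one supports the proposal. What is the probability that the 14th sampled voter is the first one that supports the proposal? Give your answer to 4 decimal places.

0.0006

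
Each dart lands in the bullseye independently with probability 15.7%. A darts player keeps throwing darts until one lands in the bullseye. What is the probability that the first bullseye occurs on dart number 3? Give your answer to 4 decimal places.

Geometric (trials to first success), p = 0.157.
P(Y = 3) = (1−p)^2 · p = 0.71065 · 0.157 = 0.111572

0.1116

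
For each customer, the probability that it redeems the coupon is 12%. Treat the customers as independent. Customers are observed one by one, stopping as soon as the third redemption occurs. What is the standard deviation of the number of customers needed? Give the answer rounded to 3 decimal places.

Y = total customers until the third success; negative binomial with r=3, p=0.12.
SD(Y) = √[r(1−p)/p²] = √(183.33333) = 13.54006

13.540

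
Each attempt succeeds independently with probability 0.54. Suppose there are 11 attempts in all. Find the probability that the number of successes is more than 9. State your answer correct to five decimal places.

0.01181

X ~ Binomial(11, 0.54); P(X ≥ 10) = Σ C(11,k) p^k (1−p)^(11−k) over k:
  k=10: C(11,10)·0.54^10·0.46^1 = 0.0106681
  k=11: C(11,11)·0.54^11·0.46^0 = 0.0011385
Total = 0.0118066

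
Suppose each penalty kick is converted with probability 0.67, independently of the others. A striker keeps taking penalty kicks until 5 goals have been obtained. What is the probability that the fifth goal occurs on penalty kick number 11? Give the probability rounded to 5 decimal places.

Y = trial on which the fifth success occurs; negative binomial, r=5, p=0.67.
P(Y=11) = C(10,4) · p^5 · (1−p)^6
= 210 · 0.13501 · 0.0012915 = 0.0366165

0.03662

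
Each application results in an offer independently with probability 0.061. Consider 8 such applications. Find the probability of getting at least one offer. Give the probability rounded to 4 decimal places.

0.3956

P(at least one) = 1 − P(none) = 1 − (1 − 0.061)^8
= 1 − 0.604400 = 0.395600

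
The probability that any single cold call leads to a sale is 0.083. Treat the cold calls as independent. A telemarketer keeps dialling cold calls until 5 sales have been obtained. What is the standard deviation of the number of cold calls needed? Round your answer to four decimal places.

25.7983

Y = total cold calls until the fifth success; negative binomial with r=5, p=0.083.
SD(Y) = √[r(1−p)/p²] = √(665.553781) = 25.798329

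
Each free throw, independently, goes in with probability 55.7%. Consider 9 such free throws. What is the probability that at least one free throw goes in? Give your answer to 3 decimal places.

P(at least one) = 1 − P(none) = 1 − (1 − 0.557)^9
= 1 − 0.00066 = 0.99934

0.999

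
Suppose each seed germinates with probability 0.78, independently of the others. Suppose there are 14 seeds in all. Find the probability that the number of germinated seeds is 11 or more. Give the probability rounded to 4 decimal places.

0.6281

X ~ Binomial(14, 0.78); P(X ≥ 11) = Σ C(14,k) p^k (1−p)^(14−k) over k:
  k=11: C(14,11)·0.78^11·0.22^3 = 0.252006
  k=12: C(14,12)·0.78^12·0.22^2 = 0.223369
  k=13: C(14,13)·0.78^13·0.22^1 = 0.121837
  k=14: C(14,14)·0.78^14·0.22^0 = 0.030855
Total = 0.628066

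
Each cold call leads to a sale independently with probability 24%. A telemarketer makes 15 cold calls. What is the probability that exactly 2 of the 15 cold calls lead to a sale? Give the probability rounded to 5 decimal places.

0.17068

X ~ Binomial(n=15, p=0.24).
P(X=2) = C(15,2) · p^2 · (1−p)^13
= 105 · 0.0576 · 0.028221 = 0.1706823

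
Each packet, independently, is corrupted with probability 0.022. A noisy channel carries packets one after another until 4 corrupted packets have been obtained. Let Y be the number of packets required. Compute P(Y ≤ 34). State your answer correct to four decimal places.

Finishing within 34 packets ⇔ at least 4 successes in the first 34. With X ~ Binomial(34, 0.022), P(Y ≤ 34) = 1 − P(X ≤ 3).
  k=0: C(34,0)·0.022^0·0.978^34 = 0.469376
  k=1: C(34,1)·0.022^1·0.978^33 = 0.358991
  k=2: C(34,2)·0.022^2·0.978^32 = 0.133245
  k=3: C(34,3)·0.022^3·0.978^31 = 0.031972
1 − 0.993584 = 0.006416

0.0064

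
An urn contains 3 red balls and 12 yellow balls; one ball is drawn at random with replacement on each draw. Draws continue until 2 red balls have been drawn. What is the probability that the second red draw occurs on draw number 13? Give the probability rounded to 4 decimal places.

0.0412

Y = trial on which the second success occurs; negative binomial, r=2, p=0.20.
P(Y=13) = C(12,1) · p^2 · (1−p)^11
= 12 · 0.04 · 0.085899 = 0.041232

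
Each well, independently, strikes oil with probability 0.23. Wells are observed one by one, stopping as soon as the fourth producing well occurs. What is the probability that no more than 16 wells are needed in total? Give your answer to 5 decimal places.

0.52035

Finishing within 16 wells ⇔ at least 4 successes in the first 16. With X ~ Binomial(16, 0.23), P(Y ≤ 16) = 1 − P(X ≤ 3).
  k=0: C(16,0)·0.23^0·0.77^16 = 0.0152704
  k=1: C(16,1)·0.23^1·0.77^15 = 0.0729808
  k=2: C(16,2)·0.23^2·0.77^14 = 0.1634960
  k=3: C(16,3)·0.23^3·0.77^13 = 0.2279035
1 − 0.4796507 = 0.5203493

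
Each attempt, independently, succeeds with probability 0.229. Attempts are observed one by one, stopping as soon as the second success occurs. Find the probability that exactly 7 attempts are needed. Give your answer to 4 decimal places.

0.0857

Y = trial on which the second success occurs; negative binomial, r=2, p=0.229.
P(Y=7) = C(6,1) · p^2 · (1−p)^5
= 6 · 0.052441 · 0.27244 = 0.085722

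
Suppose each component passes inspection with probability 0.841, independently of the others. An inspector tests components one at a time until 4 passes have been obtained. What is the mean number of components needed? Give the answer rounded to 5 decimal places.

4.75624

Y = total components until the fourth success; negative binomial with r=4, p=0.841.
E[Y] = r / p = 4 / 0.841 = 4.7562426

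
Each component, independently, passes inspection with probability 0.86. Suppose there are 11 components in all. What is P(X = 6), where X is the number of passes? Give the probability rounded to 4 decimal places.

X ~ Binomial(n=11, p=0.86).
P(X=6) = C(11,6) · p^6 · (1−p)^5
= 462 · 0.40457 · 5.3782e-05 = 0.010052

0.0101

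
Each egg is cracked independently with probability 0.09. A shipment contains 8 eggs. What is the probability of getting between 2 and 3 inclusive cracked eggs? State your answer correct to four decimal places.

X ~ Binomial(8, 0.09); P(2 ≤ X ≤ 3) = Σ C(8,k) p^k (1−p)^(8−k) over k:
  k=2: C(8,2)·0.09^2·0.91^6 = 0.128793
  k=3: C(8,3)·0.09^3·0.91^5 = 0.025475
Total = 0.154268

0.1543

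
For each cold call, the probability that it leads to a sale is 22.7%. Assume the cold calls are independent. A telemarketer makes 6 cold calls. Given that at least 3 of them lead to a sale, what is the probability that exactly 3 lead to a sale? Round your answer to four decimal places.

X ~ Binomial(6, 0.227). Want P(X=3 | X≥3) = P(X=3) / P(X≥3).
P(X=3) = C(6,3)·0.227^3·0.773^3 = 0.108055
P(X≥3) = 1 − 0.213342 − 0.375902 − 0.275969 = 0.134786
Ratio = 0.108055 / 0.134786 = 0.801678

0.8017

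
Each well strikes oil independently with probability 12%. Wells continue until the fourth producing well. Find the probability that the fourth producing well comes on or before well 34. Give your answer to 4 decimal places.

Finishing within 34 wells ⇔ at least 4 successes in the first 34. With X ~ Binomial(34, 0.12), P(Y ≤ 34) = 1 − P(X ≤ 3).
  k=0: C(34,0)·0.12^0·0.88^34 = 0.012954
  k=1: C(34,1)·0.12^1·0.88^33 = 0.060060
  k=2: C(34,2)·0.12^2·0.88^32 = 0.135136
  k=3: C(34,3)·0.12^3·0.88^31 = 0.196561
1 − 0.404712 = 0.595288

0.5953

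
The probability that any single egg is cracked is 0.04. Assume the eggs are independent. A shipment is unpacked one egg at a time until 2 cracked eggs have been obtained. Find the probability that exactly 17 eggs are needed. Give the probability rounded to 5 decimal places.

0.01388

Y = trial on which the second success occurs; negative binomial, r=2, p=0.04.
P(Y=17) = C(16,1) · p^2 · (1−p)^15
= 16 · 0.0016 · 0.54209 = 0.0138774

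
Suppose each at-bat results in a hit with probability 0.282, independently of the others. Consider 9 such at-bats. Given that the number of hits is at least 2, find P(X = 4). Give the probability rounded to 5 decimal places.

0.19746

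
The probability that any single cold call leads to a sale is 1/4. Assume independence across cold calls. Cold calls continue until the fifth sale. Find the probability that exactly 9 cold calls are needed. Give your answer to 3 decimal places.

0.022

Y = trial on which the fifth success occurs; negative binomial, r=5, p=0.25.
P(Y=9) = C(8,4) · p^5 · (1−p)^4
= 70 · 0.00097656 · 0.31641 = 0.02163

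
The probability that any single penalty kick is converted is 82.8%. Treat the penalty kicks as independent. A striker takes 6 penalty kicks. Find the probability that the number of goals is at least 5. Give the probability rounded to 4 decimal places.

X ~ Binomial(6, 0.828); P(X ≥ 5) = Σ C(6,k) p^k (1−p)^(6−k) over k:
  k=5: C(6,5)·0.828^5·0.172^1 = 0.401635
  k=6: C(6,6)·0.828^6·0.172^0 = 0.322242
Total = 0.723877

0.7239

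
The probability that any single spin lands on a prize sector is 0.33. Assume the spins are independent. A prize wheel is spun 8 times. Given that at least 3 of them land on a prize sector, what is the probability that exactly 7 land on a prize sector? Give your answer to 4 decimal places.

0.0044

X ~ Binomial(8, 0.33). Want P(X=7 | X≥3) = P(X=7) / P(X≥3).
P(X=7) = C(8,7)·0.33^7·0.67^1 = 0.002284
P(X≥3) = 1 − 0.040607 − 0.160003 − 0.275826 = 0.523565
Ratio = 0.002284 / 0.523565 = 0.004363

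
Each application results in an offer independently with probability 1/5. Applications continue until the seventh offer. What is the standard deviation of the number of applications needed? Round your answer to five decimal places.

11.83216

Y = total applications until the seventh success; negative binomial with r=7, p=0.20.
SD(Y) = √[r(1−p)/p²] = √(140.0000000) = 11.8321596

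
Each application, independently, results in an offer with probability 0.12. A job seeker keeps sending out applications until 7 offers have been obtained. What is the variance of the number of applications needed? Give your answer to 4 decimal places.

427.7778

Y = total applications until the seventh success; negative binomial with r=7, p=0.12.
Var(Y) = r(1−p)/p² = 7·0.88 / 0.12² = 427.777778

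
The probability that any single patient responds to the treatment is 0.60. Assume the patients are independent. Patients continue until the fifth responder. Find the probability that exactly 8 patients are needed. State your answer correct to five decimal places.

Y = trial on which the fifth success occurs; negative binomial, r=5, p=0.60.
P(Y=8) = C(7,4) · p^5 · (1−p)^3
= 35 · 0.07776 · 0.064 = 0.1741824

0.17418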